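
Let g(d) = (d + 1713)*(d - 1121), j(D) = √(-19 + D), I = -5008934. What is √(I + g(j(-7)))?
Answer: √(-6929233 + 592*I*√26) ≈ 0.573 + 2632.3*I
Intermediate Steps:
g(d) = (-1121 + d)*(1713 + d) (g(d) = (1713 + d)*(-1121 + d) = (-1121 + d)*(1713 + d))
√(I + g(j(-7))) = √(-5008934 + (-1920273 + (√(-19 - 7))² + 592*√(-19 - 7))) = √(-5008934 + (-1920273 + (√(-26))² + 592*√(-26))) = √(-5008934 + (-1920273 + (I*√26)² + 592*(I*√26))) = √(-5008934 + (-1920273 - 26 + 592*I*√26)) = √(-5008934 + (-1920299 + 592*I*√26)) = √(-6929233 + 592*I*√26)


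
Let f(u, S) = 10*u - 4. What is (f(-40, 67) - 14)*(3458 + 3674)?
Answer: -2981176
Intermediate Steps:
f(u, S) = -4 + 10*u
(f(-40, 67) - 14)*(3458 + 3674) = ((-4 + 10*(-40)) - 14)*(3458 + 3674) = ((-4 - 400) - 14)*7132 = (-404 - 14)*7132 = -418*7132 = -2981176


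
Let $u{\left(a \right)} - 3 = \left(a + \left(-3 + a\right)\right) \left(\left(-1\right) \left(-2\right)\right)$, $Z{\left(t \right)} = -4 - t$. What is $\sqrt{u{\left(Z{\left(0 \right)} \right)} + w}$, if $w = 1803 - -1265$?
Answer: $\sqrt{3049} \approx 55.218$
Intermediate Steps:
$w = 3068$ ($w = 1803 + 1265 = 3068$)
$u{\left(a \right)} = -3 + 4 a$ ($u{\left(a \right)} = 3 + \left(a + \left(-3 + a\right)\right) \left(\left(-1\right) \left(-2\right)\right) = 3 + \left(-3 + 2 a\right) 2 = 3 + \left(-6 + 4 a\right) = -3 + 4 a$)
$\sqrt{u{\left(Z{\left(0 \right)} \right)} + w} = \sqrt{\left(-3 + 4 \left(-4 - 0\right)\right) + 3068} = \sqrt{\left(-3 + 4 \left(-4 + 0\right)\right) + 3068} = \sqrt{\left(-3 + 4 \left(-4\right)\right) + 3068} = \sqrt{\left(-3 - 16\right) + 3068} = \sqrt{-19 + 3068} = \sqrt{3049}$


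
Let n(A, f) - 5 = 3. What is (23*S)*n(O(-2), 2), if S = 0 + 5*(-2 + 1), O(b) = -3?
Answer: -920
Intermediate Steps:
n(A, f) = 8 (n(A, f) = 5 + 3 = 8)
S = -5 (S = 0 + 5*(-1) = 0 - 5 = -5)
(23*S)*n(O(-2), 2) = (23*(-5))*8 = -115*8 = -920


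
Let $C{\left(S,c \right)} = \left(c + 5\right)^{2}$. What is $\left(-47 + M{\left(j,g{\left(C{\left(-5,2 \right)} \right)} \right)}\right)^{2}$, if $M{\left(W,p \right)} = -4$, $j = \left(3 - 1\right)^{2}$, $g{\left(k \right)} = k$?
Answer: $2601$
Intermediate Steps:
$C{\left(S,c \right)} = \left(5 + c\right)^{2}$
$j = 4$ ($j = 2^{2} = 4$)
$\left(-47 + M{\left(j,g{\left(C{\left(-5,2 \right)} \right)} \right)}\right)^{2} = \left(-47 - 4\right)^{2} = \left(-51\right)^{2} = 2601$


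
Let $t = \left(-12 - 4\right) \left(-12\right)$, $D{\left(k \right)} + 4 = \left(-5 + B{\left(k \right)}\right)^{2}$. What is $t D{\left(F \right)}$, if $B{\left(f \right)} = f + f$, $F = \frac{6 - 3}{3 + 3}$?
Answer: $2304$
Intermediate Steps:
$F = \frac{1}{2}$ ($F = \frac{3}{6} = 3 \cdot \frac{1}{6} = \frac{1}{2} \approx 0.5$)
$B{\left(f \right)} = 2 f$
$D{\left(k \right)} = -4 + \left(-5 + 2 k\right)^{2}$
$t = 192$ ($t = \left(-12 - 4\right) \left(-12\right) = \left(-16\right) \left(-12\right) = 192$)
$t D{\left(F \right)} = 192 \left(-4 + \left(-5 + 2 \cdot \frac{1}{2}\right)^{2}\right) = 192 \left(-4 + \left(-5 + 1\right)^{2}\right) = 192 \left(-4 + \left(-4\right)^{2}\right) = 192 \left(-4 + 16\right) = 192 \cdot 12 = 2304$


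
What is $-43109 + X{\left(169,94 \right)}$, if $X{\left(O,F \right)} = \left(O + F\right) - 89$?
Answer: $-42935$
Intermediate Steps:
$X{\left(O,F \right)} = -89 + F + O$ ($X{\left(O,F \right)} = \left(F + O\right) - 89 = -89 + F + O$)
$-43109 + X{\left(169,94 \right)} = -43109 + \left(-89 + 94 + 169\right) = -43109 + 174 = -42935$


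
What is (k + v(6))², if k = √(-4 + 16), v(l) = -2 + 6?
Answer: 28 + 16*√3 ≈ 55.713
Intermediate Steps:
v(l) = 4
k = 2*√3 (k = √12 = 2*√3 ≈ 3.4641)
(k + v(6))² = (2*√3 + 4)² = (4 + 2*√3)²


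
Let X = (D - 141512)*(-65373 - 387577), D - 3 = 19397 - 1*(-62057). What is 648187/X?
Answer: 648187/27201912250 ≈ 2.3829e-5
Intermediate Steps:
D = 81457 (D = 3 + (19397 - 1*(-62057)) = 3 + (19397 + 62057) = 3 + 81454 = 81457)
X = 27201912250 (X = (81457 - 141512)*(-65373 - 387577) = -60055*(-452950) = 27201912250)
648187/X = 648187/27201912250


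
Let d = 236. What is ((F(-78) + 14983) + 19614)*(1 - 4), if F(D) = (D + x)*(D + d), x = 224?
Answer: -172995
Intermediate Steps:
F(D) = (224 + D)*(236 + D) (F(D) = (D + 224)*(D + 236) = (224 + D)*(236 + D))
((F(-78) + 14983) + 19614)*(1 - 4) = (((52864 + (-78)**2 + 460*(-78)) + 14983) + 19614)*(1 - 4) = (((52864 + 6084 - 35880) + 14983) + 19614)*(-3) = ((23068 + 14983) + 19614)*(-3) = (38051 + 19614)*(-3) = 57665*(-3) = -172995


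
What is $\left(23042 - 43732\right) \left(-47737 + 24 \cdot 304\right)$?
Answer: $836724290$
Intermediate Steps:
$\left(23042 - 43732\right) \left(-47737 + 24 \cdot 304\right) = - 20690 \left(-47737 + 7296\right) = \left(-20690\right) \left(-40441\right) = 836724290$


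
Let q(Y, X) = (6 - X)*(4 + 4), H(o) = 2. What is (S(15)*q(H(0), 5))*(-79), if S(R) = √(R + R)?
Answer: -632*√30 ≈ -3461.6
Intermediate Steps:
S(R) = √2*√R (S(R) = √(2*R) = √2*√R)
q(Y, X) = 48 - 8*X (q(Y, X) = (6 - X)*8 = 48 - 8*X)
(S(15)*q(H(0), 5))*(-79) = ((√2*√15)*(48 - 8*5))*(-79) = (√30*(48 - 40))*(-79) = (√30*8)*(-79) = (8*√30)*(-79) = -632*√30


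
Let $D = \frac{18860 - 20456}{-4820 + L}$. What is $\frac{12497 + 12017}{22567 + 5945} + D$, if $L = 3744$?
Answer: $\frac{8985277}{3834864} \approx 2.343$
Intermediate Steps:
$D = \frac{399}{269}$ ($D = \frac{18860 - 20456}{-4820 + 3744} = - \frac{1596}{-1076} = \left(-1596\right) \left(- \frac{1}{1076}\right) = \frac{399}{269} \approx 1.4833$)
$\frac{12497 + 12017}{22567 + 5945} + D = \frac{12497 + 12017}{22567 + 5945} + \frac{399}{269} = \frac{24514}{28512} + \frac{399}{269} = 24514 \cdot \frac{1}{28512} + \frac{399}{269} = \frac{12257}{14256} + \frac{399}{269} = \frac{8985277}{3834864}$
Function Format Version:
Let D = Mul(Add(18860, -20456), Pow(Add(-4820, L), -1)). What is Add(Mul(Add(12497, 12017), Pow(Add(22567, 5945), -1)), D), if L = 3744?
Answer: Rational(8985277, 3834864) ≈ 2.3430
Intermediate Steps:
D = Rational(399, 269) (D = Mul(Add(18860, -20456), Pow(Add(-4820, 3744), -1)) = Mul(-1596, Pow(-1076, -1)) = Mul(-1596, Rational(-1, 1076)) = Rational(399, 269) ≈ 1.4833)
Add(Mul(Add(12497, 12017), Pow(Add(22567, 5945), -1)), D) = Add(Mul(Add(12497, 12017), Pow(Add(22567, 5945), -1)), Rational(399, 269)) = Add(Mul(24514, Pow(28512, -1)), Rational(399, 269)) = Add(Mul(24514, Rational(1, 28512)), Rational(399, 269)) = Add(Rational(12257, 14256), Rational(399, 269)) = Rational(8985277, 3834864)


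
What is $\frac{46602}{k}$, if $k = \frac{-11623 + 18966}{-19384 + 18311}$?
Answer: $- \frac{50003946}{7343} \approx -6809.7$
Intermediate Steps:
$k = - \frac{7343}{1073}$ ($k = \frac{7343}{-1073} = 7343 \left(- \frac{1}{1073}\right) = - \frac{7343}{1073} \approx -6.8434$)
$\frac{46602}{k} = \frac{46602}{- \frac{7343}{1073}} = 46602 \left(- \frac{1073}{7343}\right) = - \frac{50003946}{7343}$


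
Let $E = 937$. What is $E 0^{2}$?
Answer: $0$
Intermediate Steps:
$E 0^{2} = 937 \cdot 0^{2} = 937 \cdot 0 = 0$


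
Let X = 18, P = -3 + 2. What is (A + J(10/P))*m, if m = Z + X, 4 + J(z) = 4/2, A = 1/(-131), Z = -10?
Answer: -2104/131 ≈ -16.061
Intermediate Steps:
P = -1
A = -1/131 ≈ -0.0076336
J(z) = -2 (J(z) = -4 + 4/2 = -4 + 4*(½) = -4 + 2 = -2)
m = 8 (m = -10 + 18 = 8)
(A + J(10/P))*m = (-1/131 - 2)*8 = -263/131*8 = -2104/131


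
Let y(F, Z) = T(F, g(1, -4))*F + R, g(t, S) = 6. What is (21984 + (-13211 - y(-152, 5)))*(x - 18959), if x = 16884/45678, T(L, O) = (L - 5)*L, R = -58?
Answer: -524814293504427/7613 ≈ -6.8937e+10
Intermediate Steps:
T(L, O) = L*(-5 + L) (T(L, O) = (-5 + L)*L = L*(-5 + L))
x = 2814/7613 (x = 16884*(1/45678) = 2814/7613 ≈ 0.36963)
y(F, Z) = -58 + F²*(-5 + F) (y(F, Z) = (F*(-5 + F))*F - 58 = F²*(-5 + F) - 58 = -58 + F²*(-5 + F))
(21984 + (-13211 - y(-152, 5)))*(x - 18959) = (21984 + (-13211 - (-58 + (-152)²*(-5 - 152))))*(2814/7613 - 18959) = (21984 + (-13211 - (-58 + 23104*(-157))))*(-144332053/7613) = (21984 + (-13211 - (-58 - 3627328)))*(-144332053/7613) = (21984 + (-13211 - 1*(-3627386)))*(-144332053/7613) = (21984 + (-13211 + 3627386))*(-144332053/7613) = (21984 + 3614175)*(-144332053/7613) = 3636159*(-144332053/7613) = -524814293504427/7613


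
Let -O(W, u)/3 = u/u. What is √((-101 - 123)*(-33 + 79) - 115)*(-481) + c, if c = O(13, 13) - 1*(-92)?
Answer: 89 - 481*I*√10419 ≈ 89.0 - 49097.0*I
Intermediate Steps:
O(W, u) = -3 (O(W, u) = -3*u/u = -3*1 = -3)
c = 89 (c = -3 - 1*(-92) = -3 + 92 = 89)
√((-101 - 123)*(-33 + 79) - 115)*(-481) + c = √((-101 - 123)*(-33 + 79) - 115)*(-481) + 89 = √(-224*46 - 115)*(-481) + 89 = √(-10304 - 115)*(-481) + 89 = √(-10419)*(-481) + 89 = (I*√10419)*(-481) + 89 = -481*I*√10419 + 89 = 89 - 481*I*√10419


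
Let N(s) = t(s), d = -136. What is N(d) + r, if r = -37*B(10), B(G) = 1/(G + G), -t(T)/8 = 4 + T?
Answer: 21083/20 ≈ 1054.2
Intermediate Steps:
t(T) = -32 - 8*T (t(T) = -8*(4 + T) = -32 - 8*T)
N(s) = -32 - 8*s
B(G) = 1/(2*G)
r = -37/20 (r = -37/(2*10) = -37*1/20 = -37/20 ≈ -1.8500)
N(d) + r = (-32 - 8*(-136)) - 37/20 = (-32 + 1088) - 37/20 = 1056 - 37/20 = 21083/20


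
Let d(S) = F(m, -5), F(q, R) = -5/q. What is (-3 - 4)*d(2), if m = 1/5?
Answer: 175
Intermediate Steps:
m = ⅕ ≈ 0.20000
d(S) = -25 (d(S) = -5/⅕ = -5*5 = -25)
(-3 - 4)*d(2) = (-3 - 4)*(-25) = -7*(-25) = 175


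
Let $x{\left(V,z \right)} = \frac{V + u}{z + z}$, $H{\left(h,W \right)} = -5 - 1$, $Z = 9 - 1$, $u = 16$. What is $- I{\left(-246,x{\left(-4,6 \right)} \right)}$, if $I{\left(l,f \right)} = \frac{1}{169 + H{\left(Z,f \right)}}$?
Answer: $- \frac{1}{163} \approx -0.006135$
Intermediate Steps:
$Z = 8$
$H{\left(h,W \right)} = -6$ ($H{\left(h,W \right)} = -5 - 1 = -6$)
$x{\left(V,z \right)} = \frac{16 + V}{2 z}$ ($x{\left(V,z \right)} = \frac{V + 16}{z + z} = \frac{16 + V}{2 z}$)
$I{\left(l,f \right)} = \frac{1}{163}$ ($I{\left(l,f \right)} = \frac{1}{169 - 6} = \frac{1}{163}$)
$- I{\left(-246,x{\left(-4,6 \right)} \right)} = \left(-1\right) \frac{1}{163} = - \frac{1}{163}$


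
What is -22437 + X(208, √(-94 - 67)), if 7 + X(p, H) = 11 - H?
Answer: -22433 - I*√161 ≈ -22433.0 - 12.689*I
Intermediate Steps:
X(p, H) = 4 - H (X(p, H) = -7 + (11 - H) = 4 - H)
-22437 + X(208, √(-94 - 67)) = -22437 + (4 - √(-94 - 67)) = -22437 + (4 - √(-161)) = -22437 + (4 - I*√161) = -22433 - I*√161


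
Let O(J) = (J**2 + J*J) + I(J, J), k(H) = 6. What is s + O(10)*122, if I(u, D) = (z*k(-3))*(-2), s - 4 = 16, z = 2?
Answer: 21492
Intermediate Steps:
s = 20 (s = 4 + 16 = 20)
I(u, D) = -24 (I(u, D) = (2*6)*(-2) = 12*(-2) = -24)
O(J) = -24 + 2*J**2 (O(J) = (J**2 + J*J) - 24 = (J**2 + J**2) - 24 = 2*J**2 - 24 = -24 + 2*J**2)
s + O(10)*122 = 20 + (-24 + 2*10**2)*122 = 20 + (-24 + 2*100)*122 = 20 + (-24 + 200)*122 = 20 + 176*122 = 20 + 21472 = 21492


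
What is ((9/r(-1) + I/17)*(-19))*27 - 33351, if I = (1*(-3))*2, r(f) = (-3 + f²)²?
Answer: -2334045/68 ≈ -34324.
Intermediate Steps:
I = -6 (I = -3*2 = -6)
((9/r(-1) + I/17)*(-19))*27 - 33351 = ((9/((-3 + (-1)²)²) - 6/17)*(-19))*27 - 33351 = ((9/((-3 + 1)²) - 6*1/17)*(-19))*27 - 33351 = ((9/((-2)²) - 6/17)*(-19))*27 - 33351 = ((9/4 - 6/17)*(-19))*27 - 33351 = ((129/68)*(-19))*27 - 33351 = -2451/68*27 - 33351 = -66177/68 - 33351 = -2334045/68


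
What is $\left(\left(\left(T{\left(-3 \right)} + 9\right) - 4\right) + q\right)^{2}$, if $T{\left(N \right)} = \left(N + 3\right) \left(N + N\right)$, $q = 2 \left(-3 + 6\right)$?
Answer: $121$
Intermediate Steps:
$q = 6$ ($q = 2 \cdot 3 = 6$)
$T{\left(N \right)} = 2 N \left(3 + N\right)$ ($T{\left(N \right)} = \left(3 + N\right) 2 N = 2 N \left(3 + N\right)$)
$\left(\left(\left(T{\left(-3 \right)} + 9\right) - 4\right) + q\right)^{2} = \left(\left(\left(2 \left(-3\right) \left(3 - 3\right) + 9\right) - 4\right) + 6\right)^{2} = \left(\left(\left(2 \left(-3\right) 0 + 9\right) - 4\right) + 6\right)^{2} = \left(\left(\left(0 + 9\right) - 4\right) + 6\right)^{2} = \left(\left(9 - 4\right) + 6\right)^{2} = \left(5 + 6\right)^{2} = 11^{2} = 121$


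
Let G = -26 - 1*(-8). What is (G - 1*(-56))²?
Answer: 1444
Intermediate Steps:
G = -18 (G = -26 + 8 = -18)
(G - 1*(-56))² = (-18 - 1*(-56))² = (-18 + 56)² = 38² = 1444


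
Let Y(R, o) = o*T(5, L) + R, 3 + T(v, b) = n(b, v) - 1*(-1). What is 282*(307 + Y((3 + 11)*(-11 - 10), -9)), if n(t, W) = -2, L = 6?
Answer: 13818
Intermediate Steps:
T(v, b) = -4 (T(v, b) = -3 + (-2 - 1*(-1)) = -3 + (-2 + 1) = -3 - 1 = -4)
Y(R, o) = R - 4*o (Y(R, o) = o*(-4) + R = -4*o + R = R - 4*o)
282*(307 + Y((3 + 11)*(-11 - 10), -9)) = 282*(307 + ((3 + 11)*(-11 - 10) - 4*(-9))) = 282*(307 + (14*(-21) + 36)) = 282*(307 + (-294 + 36)) = 282*(307 - 258) = 282*49 = 13818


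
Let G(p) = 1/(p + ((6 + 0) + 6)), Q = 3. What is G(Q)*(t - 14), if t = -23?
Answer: -37/15 ≈ -2.4667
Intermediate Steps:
G(p) = 1/(12 + p) (G(p) = 1/(p + (6 + 6)) = 1/(p + 12) = 1/(12 + p))
G(Q)*(t - 14) = (-23 - 14)/(12 + 3) = -37/15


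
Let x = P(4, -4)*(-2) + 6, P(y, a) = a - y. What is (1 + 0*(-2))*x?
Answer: 22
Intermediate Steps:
x = 22 (x = (-4 - 1*4)*(-2) + 6 = (-4 - 4)*(-2) + 6 = -8*(-2) + 6 = 16 + 6 = 22)
(1 + 0*(-2))*x = (1 + 0*(-2))*22 = (1 + 0)*22 = 1*22 = 22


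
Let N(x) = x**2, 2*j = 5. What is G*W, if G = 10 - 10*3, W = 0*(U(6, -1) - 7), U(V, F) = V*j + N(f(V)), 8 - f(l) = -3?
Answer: 0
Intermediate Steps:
j = 5/2 (j = (1/2)*5 = 5/2 ≈ 2.5000)
f(l) = 11 (f(l) = 8 - 1*(-3) = 8 + 3 = 11)
U(V, F) = 121 + 5*V/2 (U(V, F) = V*(5/2) + 11**2 = 5*V/2 + 121 = 121 + 5*V/2)
W = 0 (W = 0*((121 + (5/2)*6) - 7) = 0*((121 + 15) - 7) = 0*(136 - 7) = 0*129 = 0)
G = -20 (G = 10 - 30 = -20)
G*W = -20*0 = 0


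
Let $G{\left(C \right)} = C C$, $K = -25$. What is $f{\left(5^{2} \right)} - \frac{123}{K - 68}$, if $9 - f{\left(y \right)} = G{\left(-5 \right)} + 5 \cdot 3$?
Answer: $- \frac{920}{31} \approx -29.677$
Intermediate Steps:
$G{\left(C \right)} = C^{2}$
$f{\left(y \right)} = -31$ ($f{\left(y \right)} = 9 - \left(\left(-5\right)^{2} + 5 \cdot 3\right) = 9 - \left(25 + 15\right) = 9 - 40 = -31$)
$f{\left(5^{2} \right)} - \frac{123}{K - 68} = -31 - \frac{123}{-25 - 68} = -31 - \frac{123}{-93} = -31 - - \frac{41}{31} = -31 + \frac{41}{31} = - \frac{920}{31}$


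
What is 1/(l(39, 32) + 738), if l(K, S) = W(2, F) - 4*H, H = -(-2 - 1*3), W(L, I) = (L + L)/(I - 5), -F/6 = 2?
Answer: 17/12202 ≈ 0.0013932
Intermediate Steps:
F = -12 (F = -6*2 = -12)
W(L, I) = 2*L/(-5 + I) (W(L, I) = (2*L)/(-5 + I) = 2*L/(-5 + I))
H = 5 (H = -(-2 - 3) = -1*(-5) = 5)
l(K, S) = -344/17 (l(K, S) = 2*2/(-5 - 12) - 4*5 = 2*2/(-17) - 20 = 2*2*(-1/17) - 20 = -4/17 - 20 = -344/17)
1/(l(39, 32) + 738) = 1/(-344/17 + 738) = 1/(12202/17) = 17/12202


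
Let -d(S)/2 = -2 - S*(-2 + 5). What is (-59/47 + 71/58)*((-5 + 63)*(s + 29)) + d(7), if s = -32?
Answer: 2417/47 ≈ 51.426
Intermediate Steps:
d(S) = 4 + 6*S (d(S) = -2*(-2 - S*(-2 + 5)) = -2*(-2 - S*3) = -2*(-2 - 3*S) = 4 + 6*S)
(-59/47 + 71/58)*((-5 + 63)*(s + 29)) + d(7) = (-59/47 + 71/58)*((-5 + 63)*(-32 + 29)) + (4 + 6*7) = (-59*1/47 + 71*(1/58))*(58*(-3)) + (4 + 42) = (-59/47 + 71/58)*(-174) + 46 = -85/2726*(-174) + 46 = 255/47 + 46 = 2417/47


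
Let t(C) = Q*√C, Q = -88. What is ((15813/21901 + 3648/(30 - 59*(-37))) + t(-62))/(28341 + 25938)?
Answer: 38296339/876911856909 - 88*I*√62/54279 ≈ 4.3672e-5 - 0.012766*I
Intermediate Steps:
t(C) = -88*√C
((15813/21901 + 3648/(30 - 59*(-37))) + t(-62))/(28341 + 25938) = ((15813/21901 + 3648/(30 - 59*(-37))) - 88*I*√62)/(28341 + 25938) = ((15813*(1/21901) + 3648/(30 + 2183)) - 88*I*√62)/54279 = ((15813/21901 + 3648/2213) - 88*I*√62)*(1/54279) = (114889017/48466913 - 88*I*√62)*(1/54279) = 38296339/876911856909 - 88*I*√62/54279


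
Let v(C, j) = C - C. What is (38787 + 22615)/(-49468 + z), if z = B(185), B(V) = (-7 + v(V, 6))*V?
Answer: -61402/50763 ≈ -1.2096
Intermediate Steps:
v(C, j) = 0
B(V) = -7*V (B(V) = (-7 + 0)*V = -7*V)
z = -1295 (z = -7*185 = -1295)
(38787 + 22615)/(-49468 + z) = (38787 + 22615)/(-49468 - 1295) = 61402/(-50763) = 61402*(-1/50763) = -61402/50763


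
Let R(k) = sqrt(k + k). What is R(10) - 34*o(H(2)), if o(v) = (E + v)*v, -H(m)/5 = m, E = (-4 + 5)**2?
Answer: -3060 + 2*sqrt(5) ≈ -3055.5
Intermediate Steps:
E = 1 (E = 1**2 = 1)
H(m) = -5*m
R(k) = sqrt(2)*sqrt(k) (R(k) = sqrt(2*k) = sqrt(2)*sqrt(k))
o(v) = v*(1 + v) (o(v) = (1 + v)*v = v*(1 + v))
R(10) - 34*o(H(2)) = sqrt(2)*sqrt(10) - 34*(-5*2)*(1 - 5*2) = 2*sqrt(5) - (-340)*(1 - 10) = 2*sqrt(5) - (-340)*(-9) = 2*sqrt(5) - 34*90 = 2*sqrt(5) - 3060 = -3060 + 2*sqrt(5)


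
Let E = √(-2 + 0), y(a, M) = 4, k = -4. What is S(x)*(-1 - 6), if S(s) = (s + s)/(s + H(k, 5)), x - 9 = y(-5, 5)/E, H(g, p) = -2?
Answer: -994/57 - 56*I*√2/57 ≈ -17.439 - 1.3894*I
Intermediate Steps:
E = I*√2 (E = √(-2) = I*√2 ≈ 1.4142*I)
x = 9 - 2*I*√2 (x = 9 + 4/((I*√2)) = 9 + 4*(-I*√2/2) = 9 - 2*I*√2 ≈ 9.0 - 2.8284*I)
S(s) = 2*s/(-2 + s) (S(s) = (s + s)/(s - 2) = (2*s)/(-2 + s) = 2*s/(-2 + s))
S(x)*(-1 - 6) = (2*(9 - 2*I*√2)/(-2 + (9 - 2*I*√2)))*(-1 - 6) = (2*(9 - 2*I*√2)/(7 - 2*I*√2))*(-7) = -14*(9 - 2*I*√2)/(7 - 2*I*√2)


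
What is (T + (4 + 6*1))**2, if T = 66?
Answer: 5776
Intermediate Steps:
(T + (4 + 6*1))**2 = (66 + (4 + 6*1))**2 = (66 + (4 + 6))**2 = (66 + 10)**2 = 76**2 = 5776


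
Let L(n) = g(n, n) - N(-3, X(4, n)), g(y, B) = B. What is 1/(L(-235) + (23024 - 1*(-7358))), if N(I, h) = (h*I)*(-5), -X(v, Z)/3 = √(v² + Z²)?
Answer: 10049/265659528 - 5*√55241/88553176 ≈ 2.4556e-5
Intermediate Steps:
X(v, Z) = -3*√(Z² + v²) (X(v, Z) = -3*√(v² + Z²) = -3*√(Z² + v²))
N(I, h) = -5*I*h (N(I, h) = (I*h)*(-5) = -5*I*h)
L(n) = n + 45*√(16 + n²) (L(n) = n - (-5)*(-3)*(-3*√(n² + 4²)) = n - (-5)*(-3)*(-3*√(n² + 16)) = n - (-5)*(-3)*(-3*√(16 + n²)) = n - (-45)*√(16 + n²) = n + 45*√(16 + n²))
1/(L(-235) + (23024 - 1*(-7358))) = 1/((-235 + 45*√(16 + (-235)²)) + (23024 - 1*(-7358))) = 1/((-235 + 45*√(16 + 55225)) + (23024 + 7358)) = 1/((-235 + 45*√55241) + 30382) = 1/(30147 + 45*√55241)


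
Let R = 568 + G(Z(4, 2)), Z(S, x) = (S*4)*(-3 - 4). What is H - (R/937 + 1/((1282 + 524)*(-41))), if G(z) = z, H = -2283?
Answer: -158430819905/69381102 ≈ -2283.5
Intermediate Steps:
Z(S, x) = -28*S (Z(S, x) = (4*S)*(-7) = -28*S)
R = 456 (R = 568 - 28*4 = 568 - 112 = 456)
H - (R/937 + 1/((1282 + 524)*(-41))) = -2283 - (456/937 + 1/((1282 + 524)*(-41))) = -2283 - (456*(1/937) - 1/41/1806) = -2283 - (456/937 + (1/1806)*(-1/41)) = -2283 - (456/937 - 1/74046) = -2283 - 1*33764039/69381102 = -2283 - 33764039/69381102 = -158430819905/69381102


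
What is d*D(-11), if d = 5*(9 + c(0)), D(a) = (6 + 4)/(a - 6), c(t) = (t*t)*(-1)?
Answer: -450/17 ≈ -26.471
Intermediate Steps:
c(t) = -t**2 (c(t) = t**2*(-1) = -t**2)
D(a) = 10/(-6 + a)
d = 45 (d = 5*(9 - 1*0**2) = 5*(9 - 1*0) = 5*(9 + 0) = 5*9 = 45)
d*D(-11) = 45*(10/(-6 - 11)) = 45*(10/(-17)) = 45*(10*(-1/17)) = 45*(-10/17) = -450/17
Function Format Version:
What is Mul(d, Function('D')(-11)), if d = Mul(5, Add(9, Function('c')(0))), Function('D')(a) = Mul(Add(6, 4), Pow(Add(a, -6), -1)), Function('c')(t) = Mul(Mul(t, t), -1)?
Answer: Rational(-450, 17) ≈ -26.471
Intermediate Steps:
Function('c')(t) = Mul(-1, Pow(t, 2)) (Function('c')(t) = Mul(Pow(t, 2), -1) = Mul(-1, Pow(t, 2)))
Function('D')(a) = Mul(10, Pow(Add(-6, a), -1))
d = 45 (d = Mul(5, Add(9, Mul(-1, Pow(0, 2)))) = Mul(5, Add(9, Mul(-1, 0))) = Mul(5, Add(9, 0)) = Mul(5, 9) = 45)
Mul(d, Function('D')(-11)) = Mul(45, Mul(10, Pow(Add(-6, -11), -1))) = Mul(45, Mul(10, Pow(-17, -1))) = Mul(45, Mul(10, Rational(-1, 17))) = Mul(45, Rational(-10, 17)) = Rational(-450, 17)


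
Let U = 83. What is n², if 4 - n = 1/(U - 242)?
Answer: 405769/25281 ≈ 16.050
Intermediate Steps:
n = 637/159 (n = 4 - 1/(83 - 242) = 4 - 1/(-159) = 4 - 1*(-1/159) = 4 + 1/159 = 637/159 ≈ 4.0063)
n² = (637/159)² = 405769/25281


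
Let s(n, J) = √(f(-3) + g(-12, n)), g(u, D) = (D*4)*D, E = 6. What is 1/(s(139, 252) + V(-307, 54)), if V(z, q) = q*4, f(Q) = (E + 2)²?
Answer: -54/7673 + √19337/15346 ≈ 0.0020238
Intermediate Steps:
g(u, D) = 4*D² (g(u, D) = (4*D)*D = 4*D²)
f(Q) = 64 (f(Q) = (6 + 2)² = 8² = 64)
V(z, q) = 4*q
s(n, J) = √(64 + 4*n²)
1/(s(139, 252) + V(-307, 54)) = 1/(2*√(16 + 139²) + 4*54) = 1/(2*√(16 + 19321) + 216) = 1/(2*√19337 + 216) = 1/(216 + 2*√19337)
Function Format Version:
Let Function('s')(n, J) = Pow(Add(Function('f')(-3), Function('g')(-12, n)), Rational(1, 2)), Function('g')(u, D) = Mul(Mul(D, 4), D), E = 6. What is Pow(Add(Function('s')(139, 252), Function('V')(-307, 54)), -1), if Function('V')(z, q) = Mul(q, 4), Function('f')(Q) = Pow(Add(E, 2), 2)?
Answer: Add(Rational(-54, 7673), Mul(Rational(1, 15346), Pow(19337, Rational(1, 2)))) ≈ 0.0020238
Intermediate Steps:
Function('g')(u, D) = Mul(4, Pow(D, 2)) (Function('g')(u, D) = Mul(Mul(4, D), D) = Mul(4, Pow(D, 2)))
Function('f')(Q) = 64 (Function('f')(Q) = Pow(Add(6, 2), 2) = Pow(8, 2) = 64)
Function('V')(z, q) = Mul(4, q)
Function('s')(n, J) = Pow(Add(64, Mul(4, Pow(n, 2))), Rational(1, 2))
Pow(Add(Function('s')(139, 252), Function('V')(-307, 54)), -1) = Pow(Add(Mul(2, Pow(Add(16, Pow(139, 2)), Rational(1, 2))), Mul(4, 54)), -1) = Pow(Add(Mul(2, Pow(Add(16, 19321), Rational(1, 2))), 216), -1) = Pow(Add(Mul(2, Pow(19337, Rational(1, 2))), 216), -1) = Pow(Add(216, Mul(2, Pow(19337, Rational(1, 2)))), -1)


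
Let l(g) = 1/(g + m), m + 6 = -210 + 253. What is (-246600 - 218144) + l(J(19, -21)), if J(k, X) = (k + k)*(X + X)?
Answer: -724535897/1559 ≈ -4.6474e+5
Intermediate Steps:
m = 37 (m = -6 + (-210 + 253) = -6 + 43 = 37)
J(k, X) = 4*X*k (J(k, X) = (2*k)*(2*X) = 4*X*k)
l(g) = 1/(37 + g) (l(g) = 1/(g + 37) = 1/(37 + g))
(-246600 - 218144) + l(J(19, -21)) = (-246600 - 218144) + 1/(37 + 4*(-21)*19) = -464744 + 1/(37 - 1596) = -464744 + 1/(-1559) = -464744 - 1/1559 = -724535897/1559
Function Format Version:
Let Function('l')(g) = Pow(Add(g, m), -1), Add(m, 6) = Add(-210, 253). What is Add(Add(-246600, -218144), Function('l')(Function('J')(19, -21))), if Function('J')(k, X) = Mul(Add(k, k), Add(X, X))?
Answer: Rational(-724535897, 1559) ≈ -4.6474e+5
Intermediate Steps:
m = 37 (m = Add(-6, Add(-210, 253)) = Add(-6, 43) = 37)
Function('J')(k, X) = Mul(4, X, k) (Function('J')(k, X) = Mul(Mul(2, k), Mul(2, X)) = Mul(4, X, k))
Function('l')(g) = Pow(Add(37, g), -1) (Function('l')(g) = Pow(Add(g, 37), -1) = Pow(Add(37, g), -1))
Add(Add(-246600, -218144), Function('l')(Function('J')(19, -21))) = Add(Add(-246600, -218144), Pow(Add(37, Mul(4, -21, 19)), -1)) = Add(-464744, Pow(Add(37, -1596), -1)) = Add(-464744, Pow(-1559, -1)) = Add(-464744, Rational(-1, 1559)) = Rational(-724535897, 1559)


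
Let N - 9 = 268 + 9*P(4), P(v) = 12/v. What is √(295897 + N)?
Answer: √296201 ≈ 544.24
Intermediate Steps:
N = 304 (N = 9 + (268 + 9*(12/4)) = 9 + (268 + 9*(12*(¼))) = 9 + (268 + 9*3) = 9 + (268 + 27) = 9 + 295 = 304)
√(295897 + N) = √(295897 + 304) = √296201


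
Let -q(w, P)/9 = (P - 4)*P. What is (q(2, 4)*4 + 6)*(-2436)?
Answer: -14616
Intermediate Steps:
q(w, P) = -9*P*(-4 + P) (q(w, P) = -9*(P - 4)*P = -9*(-4 + P)*P = -9*P*(-4 + P))
(q(2, 4)*4 + 6)*(-2436) = ((9*4*(4 - 1*4))*4 + 6)*(-2436) = ((9*4*(4 - 4))*4 + 6)*(-2436) = ((9*4*0)*4 + 6)*(-2436) = (0*4 + 6)*(-2436) = (0 + 6)*(-2436) = 6*(-2436) = -14616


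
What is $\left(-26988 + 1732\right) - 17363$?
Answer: $-42619$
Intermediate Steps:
$\left(-26988 + 1732\right) - 17363 = -25256 - 17363 = -42619$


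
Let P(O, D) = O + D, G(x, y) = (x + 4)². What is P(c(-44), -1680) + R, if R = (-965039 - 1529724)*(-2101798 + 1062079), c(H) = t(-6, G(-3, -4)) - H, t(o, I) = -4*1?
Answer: 2593852489957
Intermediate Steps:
G(x, y) = (4 + x)²
t(o, I) = -4
c(H) = -4 - H
R = 2593852491597 (R = -2494763*(-1039719) = 2593852491597)
P(O, D) = D + O
P(c(-44), -1680) + R = (-1680 + (-4 - 1*(-44))) + 2593852491597 = (-1680 + (-4 + 44)) + 2593852491597 = (-1680 + 40) + 2593852491597 = -1640 + 2593852491597 = 2593852489957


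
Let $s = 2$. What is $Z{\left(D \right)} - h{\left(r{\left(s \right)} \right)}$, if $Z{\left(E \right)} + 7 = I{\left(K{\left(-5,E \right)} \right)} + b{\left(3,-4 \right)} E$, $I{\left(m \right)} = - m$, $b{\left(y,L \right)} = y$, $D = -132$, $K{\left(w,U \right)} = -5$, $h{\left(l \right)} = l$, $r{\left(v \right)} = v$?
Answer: $-400$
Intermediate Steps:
$Z{\left(E \right)} = -2 + 3 E$ ($Z{\left(E \right)} = -7 + \left(\left(-1\right) \left(-5\right) + 3 E\right) = -7 + \left(5 + 3 E\right) = -2 + 3 E$)
$Z{\left(D \right)} - h{\left(r{\left(s \right)} \right)} = \left(-2 + 3 \left(-132\right)\right) - 2 = \left(-2 - 396\right) - 2 = -398 - 2 = -400$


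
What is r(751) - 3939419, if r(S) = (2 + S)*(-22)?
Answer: -3955985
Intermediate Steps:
r(S) = -44 - 22*S
r(751) - 3939419 = (-44 - 22*751) - 3939419 = (-44 - 16522) - 3939419 = -16566 - 3939419 = -3955985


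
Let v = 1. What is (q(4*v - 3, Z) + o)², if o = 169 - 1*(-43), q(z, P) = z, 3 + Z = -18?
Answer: 45369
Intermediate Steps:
Z = -21 (Z = -3 - 18 = -21)
o = 212 (o = 169 + 43 = 212)
(q(4*v - 3, Z) + o)² = ((4*1 - 3) + 212)² = ((4 - 3) + 212)² = (1 + 212)² = 213² = 45369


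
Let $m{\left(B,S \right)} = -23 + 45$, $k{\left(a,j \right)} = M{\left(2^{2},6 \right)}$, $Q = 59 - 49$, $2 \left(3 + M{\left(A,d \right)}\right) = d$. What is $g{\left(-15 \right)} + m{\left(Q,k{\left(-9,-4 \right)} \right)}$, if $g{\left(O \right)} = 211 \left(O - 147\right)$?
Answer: $-34160$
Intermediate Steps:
$M{\left(A,d \right)} = -3 + \frac{d}{2}$
$Q = 10$
$g{\left(O \right)} = -31017 + 211 O$ ($g{\left(O \right)} = 211 \left(-147 + O\right) = -31017 + 211 O$)
$k{\left(a,j \right)} = 0$ ($k{\left(a,j \right)} = -3 + \frac{1}{2} \cdot 6 = -3 + 3 = 0$)
$m{\left(B,S \right)} = 22$
$g{\left(-15 \right)} + m{\left(Q,k{\left(-9,-4 \right)} \right)} = \left(-31017 + 211 \left(-15\right)\right) + 22 = \left(-31017 - 3165\right) + 22 = -34182 + 22 = -34160$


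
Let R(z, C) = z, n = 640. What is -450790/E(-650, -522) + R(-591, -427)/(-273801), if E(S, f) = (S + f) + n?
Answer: 20571177867/24277022 ≈ 847.35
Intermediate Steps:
E(S, f) = 640 + S + f (E(S, f) = (S + f) + 640 = 640 + S + f)
-450790/E(-650, -522) + R(-591, -427)/(-273801) = -450790/(640 - 650 - 522) - 591/(-273801) = -450790/(-532) - 591*(-1/273801) = -450790*(-1/532) + 197/91267 = 225395/266 + 197/91267 = 20571177867/24277022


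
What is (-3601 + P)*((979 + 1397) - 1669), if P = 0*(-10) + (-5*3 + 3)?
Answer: -2554391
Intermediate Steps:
P = -12 (P = 0 + (-15 + 3) = 0 - 12 = -12)
(-3601 + P)*((979 + 1397) - 1669) = (-3601 - 12)*((979 + 1397) - 1669) = -3613*(2376 - 1669) = -3613*707 = -2554391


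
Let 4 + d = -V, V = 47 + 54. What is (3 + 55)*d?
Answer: -6090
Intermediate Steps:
V = 101
d = -105 (d = -4 - 1*101 = -4 - 101 = -105)
(3 + 55)*d = (3 + 55)*(-105) = 58*(-105) = -6090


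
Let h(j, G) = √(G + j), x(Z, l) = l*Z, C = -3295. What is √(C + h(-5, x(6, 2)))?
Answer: √(-3295 + √7) ≈ 57.379*I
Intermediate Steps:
x(Z, l) = Z*l
√(C + h(-5, x(6, 2))) = √(-3295 + √(6*2 - 5)) = √(-3295 + √(12 - 5)) = √(-3295 + √7)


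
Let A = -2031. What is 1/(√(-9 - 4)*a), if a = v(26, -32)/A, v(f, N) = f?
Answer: 2031*I*√13/338 ≈ 21.665*I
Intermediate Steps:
a = -26/2031 (a = 26/(-2031) = 26*(-1/2031) = -26/2031 ≈ -0.012802)
1/(√(-9 - 4)*a) = 1/(√(-9 - 4)*(-26/2031)) = 1/(√(-13)*(-26/2031)) = 1/((I*√13)*(-26/2031)) = 1/(-26*I*√13/2031) = 2031*I*√13/338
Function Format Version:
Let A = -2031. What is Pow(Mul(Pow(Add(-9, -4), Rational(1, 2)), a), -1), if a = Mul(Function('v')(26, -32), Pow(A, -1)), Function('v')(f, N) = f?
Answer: Mul(Rational(2031, 338), I, Pow(13, Rational(1, 2))) ≈ Mul(21.665, I)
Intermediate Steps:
a = Rational(-26, 2031) (a = Mul(26, Pow(-2031, -1)) = Mul(26, Rational(-1, 2031)) = Rational(-26, 2031) ≈ -0.012802)
Pow(Mul(Pow(Add(-9, -4), Rational(1, 2)), a), -1) = Pow(Mul(Pow(Add(-9, -4), Rational(1, 2)), Rational(-26, 2031)), -1) = Pow(Mul(Pow(-13, Rational(1, 2)), Rational(-26, 2031)), -1) = Pow(Mul(Mul(I, Pow(13, Rational(1, 2))), Rational(-26, 2031)), -1) = Pow(Mul(Rational(-26, 2031), I, Pow(13, Rational(1, 2))), -1) = Mul(Rational(2031, 338), I, Pow(13, Rational(1, 2)))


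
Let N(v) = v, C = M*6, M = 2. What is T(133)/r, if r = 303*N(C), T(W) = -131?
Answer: -131/3636 ≈ -0.036029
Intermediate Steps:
C = 12 (C = 2*6 = 12)
r = 3636 (r = 303*12 = 3636)
T(133)/r = -131/3636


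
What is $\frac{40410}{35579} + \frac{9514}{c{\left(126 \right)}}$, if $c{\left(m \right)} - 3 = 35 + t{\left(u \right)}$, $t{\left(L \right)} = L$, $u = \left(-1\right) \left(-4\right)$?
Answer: $\frac{170097913}{747159} \approx 227.66$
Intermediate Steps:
$u = 4$
$c{\left(m \right)} = 42$ ($c{\left(m \right)} = 3 + \left(35 + 4\right) = 3 + 39 = 42$)
$\frac{40410}{35579} + \frac{9514}{c{\left(126 \right)}} = \frac{40410}{35579} + \frac{9514}{42} = 40410 \cdot \frac{1}{35579} + 9514 \cdot \frac{1}{42} = \frac{40410}{35579} + \frac{4757}{21} = \frac{170097913}{747159}$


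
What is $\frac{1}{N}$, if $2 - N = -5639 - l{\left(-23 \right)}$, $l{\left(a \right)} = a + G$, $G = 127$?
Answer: $\frac{1}{5745} \approx 0.00017406$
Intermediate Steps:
$l{\left(a \right)} = 127 + a$ ($l{\left(a \right)} = a + 127 = 127 + a$)
$N = 5745$ ($N = 2 - \left(-5639 - \left(127 - 23\right)\right) = 2 - \left(-5639 - 104\right) = 2 - -5743 = 2 + 5743 = 5745$)
$\frac{1}{N} = \frac{1}{5745}$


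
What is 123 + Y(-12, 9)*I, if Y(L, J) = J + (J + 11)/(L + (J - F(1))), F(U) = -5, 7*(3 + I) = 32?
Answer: 1070/7 ≈ 152.86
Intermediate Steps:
I = 11/7 (I = -3 + (1/7)*32 = -3 + 32/7 = 11/7 ≈ 1.5714)
Y(L, J) = J + (11 + J)/(5 + J + L) (Y(L, J) = J + (J + 11)/(L + (J - 1*(-5))) = J + (11 + J)/(L + (J + 5)) = J + (11 + J)/(L + (5 + J)) = J + (11 + J)/(5 + J + L))
123 + Y(-12, 9)*I = 123 + ((11 + 9**2 + 6*9 + 9*(-12))/(5 + 9 - 12))*(11/7) = 123 + ((11 + 81 + 54 - 108)/2)*(11/7) = 123 + ((1/2)*38)*(11/7) = 123 + 19*(11/7) = 123 + 209/7 = 1070/7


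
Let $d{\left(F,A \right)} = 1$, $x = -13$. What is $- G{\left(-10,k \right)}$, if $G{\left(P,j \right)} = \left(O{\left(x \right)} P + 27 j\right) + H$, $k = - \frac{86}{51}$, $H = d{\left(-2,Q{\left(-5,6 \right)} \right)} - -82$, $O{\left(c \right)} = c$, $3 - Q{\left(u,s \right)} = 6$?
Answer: $- \frac{2847}{17} \approx -167.47$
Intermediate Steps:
$Q{\left(u,s \right)} = -3$ ($Q{\left(u,s \right)} = 3 - 6 = -3$)
$H = 83$ ($H = 1 - -82 = 1 + 82 = 83$)
$k = - \frac{86}{51}$ ($k = \left(-86\right) \frac{1}{51} = - \frac{86}{51} \approx -1.6863$)
$G{\left(P,j \right)} = 83 - 13 P + 27 j$ ($G{\left(P,j \right)} = \left(- 13 P + 27 j\right) + 83 = 83 - 13 P + 27 j$)
$- G{\left(-10,k \right)} = - (83 - -130 + 27 \left(- \frac{86}{51}\right)) = - (83 + 130 - \frac{774}{17}) = \left(-1\right) \frac{2847}{17} = - \frac{2847}{17}$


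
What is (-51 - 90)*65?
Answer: -9165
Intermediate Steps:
(-51 - 90)*65 = -141*65 = -9165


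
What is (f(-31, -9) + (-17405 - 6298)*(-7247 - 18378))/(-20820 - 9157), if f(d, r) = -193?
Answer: -607389182/29977 ≈ -20262.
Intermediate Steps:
(f(-31, -9) + (-17405 - 6298)*(-7247 - 18378))/(-20820 - 9157) = (-193 + (-17405 - 6298)*(-7247 - 18378))/(-20820 - 9157) = (-193 - 23703*(-25625))/(-29977) = (-193 + 607389375)*(-1/29977) = 607389182*(-1/29977) = -607389182/29977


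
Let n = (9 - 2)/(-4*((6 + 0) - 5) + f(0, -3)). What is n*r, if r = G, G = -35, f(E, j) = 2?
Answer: 245/2 ≈ 122.50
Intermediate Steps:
r = -35
n = -7/2 (n = (9 - 2)/(-4*((6 + 0) - 5) + 2) = 7/(-4*(6 - 5) + 2) = 7/(-4*1 + 2) = 7/(-4 + 2) = 7/(-2) = 7*(-½) = -7/2 ≈ -3.5000)
n*r = -7/2*(-35) = 245/2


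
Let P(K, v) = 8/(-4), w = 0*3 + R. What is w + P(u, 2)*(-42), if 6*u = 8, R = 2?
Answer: 86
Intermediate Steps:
u = 4/3 (u = (⅙)*8 = 4/3 ≈ 1.3333)
w = 2 (w = 0*3 + 2 = 0 + 2 = 2)
P(K, v) = -2 (P(K, v) = 8*(-¼) = -2)
w + P(u, 2)*(-42) = 2 - 2*(-42) = 2 + 84 = 86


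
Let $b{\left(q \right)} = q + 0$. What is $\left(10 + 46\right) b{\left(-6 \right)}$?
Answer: $-336$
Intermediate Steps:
$b{\left(q \right)} = q$
$\left(10 + 46\right) b{\left(-6 \right)} = \left(10 + 46\right) \left(-6\right) = 56 \left(-6\right) = -336$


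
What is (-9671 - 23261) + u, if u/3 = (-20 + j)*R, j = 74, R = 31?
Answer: -27910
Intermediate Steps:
u = 5022 (u = 3*((-20 + 74)*31) = 3*(54*31) = 3*1674 = 5022)
(-9671 - 23261) + u = (-9671 - 23261) + 5022 = -32932 + 5022 = -27910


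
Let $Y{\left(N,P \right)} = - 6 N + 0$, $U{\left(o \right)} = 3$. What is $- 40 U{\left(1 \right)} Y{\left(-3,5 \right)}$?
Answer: $-2160$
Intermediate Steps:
$Y{\left(N,P \right)} = - 6 N$
$- 40 U{\left(1 \right)} Y{\left(-3,5 \right)} = \left(-40\right) 3 \left(\left(-6\right) \left(-3\right)\right) = \left(-120\right) 18 = -2160$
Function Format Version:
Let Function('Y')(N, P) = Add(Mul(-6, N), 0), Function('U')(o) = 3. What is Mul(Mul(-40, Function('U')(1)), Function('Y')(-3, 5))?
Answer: -2160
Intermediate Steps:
Function('Y')(N, P) = Mul(-6, N)
Mul(Mul(-40, Function('U')(1)), Function('Y')(-3, 5)) = Mul(Mul(-40, 3), Mul(-6, -3)) = Mul(-120, 18) = -2160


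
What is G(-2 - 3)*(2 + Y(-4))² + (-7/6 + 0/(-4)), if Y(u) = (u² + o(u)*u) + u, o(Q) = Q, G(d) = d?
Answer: -27007/6 ≈ -4501.2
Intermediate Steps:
Y(u) = u + 2*u² (Y(u) = (u² + u*u) + u = (u² + u²) + u = 2*u² + u = u + 2*u²)
G(-2 - 3)*(2 + Y(-4))² + (-7/6 + 0/(-4)) = (-2 - 3)*(2 - 4*(1 + 2*(-4)))² + (-7/6 + 0/(-4)) = -5*(2 - 4*(1 - 8))² + (-7*⅙ + 0*(-¼)) = -5*(2 - 4*(-7))² + (-7/6 + 0) = -5*(2 + 28)² - 7/6 = -5*30² - 7/6 = -5*900 - 7/6 = -4500 - 7/6 = -27007/6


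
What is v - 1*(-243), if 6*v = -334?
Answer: 562/3 ≈ 187.33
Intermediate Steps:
v = -167/3 (v = (⅙)*(-334) = -167/3 ≈ -55.667)
v - 1*(-243) = -167/3 - 1*(-243) = -167/3 + 243 = 562/3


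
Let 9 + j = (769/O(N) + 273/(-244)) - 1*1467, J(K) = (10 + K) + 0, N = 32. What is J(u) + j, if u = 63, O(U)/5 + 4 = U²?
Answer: -218387233/155550 ≈ -1404.0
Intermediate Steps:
O(U) = -20 + 5*U²
J(K) = 10 + K
j = -229742383/155550 (j = -9 + ((769/(-20 + 5*32²) + 273/(-244)) - 1*1467) = -9 + ((769/(-20 + 5*1024) + 273*(-1/244)) - 1467) = -9 + ((769/(-20 + 5120) - 273/244) - 1467) = -9 + ((769/5100 - 273/244) - 1467) = -9 + (-150583/155550 - 1467) = -9 - 228342433/155550 = -229742383/155550 ≈ -1477.0)
J(u) + j = (10 + 63) - 229742383/155550 = 73 - 229742383/155550 = -218387233/155550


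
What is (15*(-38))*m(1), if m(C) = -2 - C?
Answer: 1710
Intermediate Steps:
(15*(-38))*m(1) = (15*(-38))*(-2 - 1*1) = -570*(-2 - 1) = -570*(-3) = 1710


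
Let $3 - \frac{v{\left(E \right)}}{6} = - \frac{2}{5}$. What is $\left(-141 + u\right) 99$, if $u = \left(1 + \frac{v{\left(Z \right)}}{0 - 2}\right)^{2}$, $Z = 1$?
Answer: $- \frac{139491}{25} \approx -5579.6$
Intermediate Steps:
$v{\left(E \right)} = \frac{102}{5}$ ($v{\left(E \right)} = 18 - 6 \left(- \frac{2}{5}\right) = 18 - 6 \left(\left(-2\right) \frac{1}{5}\right) = 18 - - \frac{12}{5} = 18 + \frac{12}{5} = \frac{102}{5}$)
$u = \frac{2116}{25}$ ($u = \left(1 + \frac{102}{5 \left(0 - 2\right)}\right)^{2} = \left(1 + \frac{102}{5 \left(-2\right)}\right)^{2} = \left(1 + \frac{102}{5} \left(- \frac{1}{2}\right)\right)^{2} = \left(1 - \frac{51}{5}\right)^{2} = \left(- \frac{46}{5}\right)^{2} = \frac{2116}{25} \approx 84.64$)
$\left(-141 + u\right) 99 = \left(-141 + \frac{2116}{25}\right) 99 = \left(- \frac{1409}{25}\right) 99 = - \frac{139491}{25}$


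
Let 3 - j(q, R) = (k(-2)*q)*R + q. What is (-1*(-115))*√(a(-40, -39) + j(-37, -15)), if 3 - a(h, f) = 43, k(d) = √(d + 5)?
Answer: 115*I*3^(¾)*√185 ≈ 3565.5*I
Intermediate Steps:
k(d) = √(5 + d)
a(h, f) = -40 (a(h, f) = 3 - 1*43 = 3 - 43 = -40)
j(q, R) = 3 - q - R*q*√3 (j(q, R) = 3 - ((√(5 - 2)*q)*R + q) = 3 - ((√3*q)*R + q) = 3 - ((q*√3)*R + q) = 3 - (R*q*√3 + q) = 3 - (q + R*q*√3) = 3 + (-q - R*q*√3) = 3 - q - R*q*√3)
(-1*(-115))*√(a(-40, -39) + j(-37, -15)) = (-1*(-115))*√(-40 + (3 - 1*(-37) - 1*(-15)*(-37)*√3)) = 115*√(-40 + (3 + 37 - 555*√3)) = 115*√(-40 + (40 - 555*√3)) = 115*√(-555*√3) = 115*(I*3^(¾)*√185) = 115*I*3^(¾)*√185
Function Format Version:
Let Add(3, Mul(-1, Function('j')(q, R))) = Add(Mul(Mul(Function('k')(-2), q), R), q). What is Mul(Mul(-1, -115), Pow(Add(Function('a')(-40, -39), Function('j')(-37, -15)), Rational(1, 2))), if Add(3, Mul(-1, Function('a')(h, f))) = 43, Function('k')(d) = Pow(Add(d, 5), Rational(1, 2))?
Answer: Mul(115, I, Pow(3, Rational(3, 4)), Pow(185, Rational(1, 2))) ≈ Mul(3565.5, I)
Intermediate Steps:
Function('k')(d) = Pow(Add(5, d), Rational(1, 2))
Function('a')(h, f) = -40 (Function('a')(h, f) = Add(3, Mul(-1, 43)) = Add(3, -43) = -40)
Function('j')(q, R) = Add(3, Mul(-1, q), Mul(-1, R, q, Pow(3, Rational(1, 2)))) (Function('j')(q, R) = Add(3, Mul(-1, Add(Mul(Mul(Pow(Add(5, -2), Rational(1, 2)), q), R), q))) = Add(3, Mul(-1, Add(Mul(Mul(Pow(3, Rational(1, 2)), q), R), q))) = Add(3, Mul(-1, Add(Mul(Mul(q, Pow(3, Rational(1, 2))), R), q))) = Add(3, Mul(-1, Add(Mul(R, q, Pow(3, Rational(1, 2))), q))) = Add(3, Mul(-1, Add(q, Mul(R, q, Pow(3, Rational(1, 2)))))) = Add(3, Add(Mul(-1, q), Mul(-1, R, q, Pow(3, Rational(1, 2))))) = Add(3, Mul(-1, q), Mul(-1, R, q, Pow(3, Rational(1, 2)))))
Mul(Mul(-1, -115), Pow(Add(Function('a')(-40, -39), Function('j')(-37, -15)), Rational(1, 2))) = Mul(Mul(-1, -115), Pow(Add(-40, Add(3, Mul(-1, -37), Mul(-1, -15, -37, Pow(3, Rational(1, 2))))), Rational(1, 2))) = Mul(115, Pow(Add(-40, Add(3, 37, Mul(-555, Pow(3, Rational(1, 2))))), Rational(1, 2))) = Mul(115, Pow(Add(-40, Add(40, Mul(-555, Pow(3, Rational(1, 2))))), Rational(1, 2))) = Mul(115, Pow(Mul(-555, Pow(3, Rational(1, 2))), Rational(1, 2))) = Mul(115, Mul(I, Pow(3, Rational(3, 4)), Pow(185, Rational(1, 2)))) = Mul(115, I, Pow(3, Rational(3, 4)), Pow(185, Rational(1, 2)))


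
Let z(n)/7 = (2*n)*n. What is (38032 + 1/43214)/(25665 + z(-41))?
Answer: 1643514849/2126085586 ≈ 0.77302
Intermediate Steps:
z(n) = 14*n**2 (z(n) = 7*((2*n)*n) = 7*(2*n**2) = 14*n**2)
(38032 + 1/43214)/(25665 + z(-41)) = (38032 + 1/43214)/(25665 + 14*(-41)**2) = (38032 + 1/43214)/(25665 + 14*1681) = 1643514849/(43214*(25665 + 23534)) = (1643514849/43214)/49199 = (1643514849/43214)*(1/49199) = 1643514849/2126085586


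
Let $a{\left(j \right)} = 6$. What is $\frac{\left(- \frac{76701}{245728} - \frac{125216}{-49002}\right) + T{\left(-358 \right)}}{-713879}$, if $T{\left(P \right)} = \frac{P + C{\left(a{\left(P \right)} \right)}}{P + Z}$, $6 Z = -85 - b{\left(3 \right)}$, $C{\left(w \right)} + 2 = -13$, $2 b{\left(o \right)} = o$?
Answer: $- \frac{87303253307915}{19207613912547613728} \approx -4.5452 \cdot 10^{-6}$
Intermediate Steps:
$b{\left(o \right)} = \frac{o}{2}$
$C{\left(w \right)} = -15$ ($C{\left(w \right)} = -2 - 13 = -15$)
$Z = - \frac{173}{12}$ ($Z = \frac{-85 - \frac{1}{2} \cdot 3}{6} = \frac{-85 - \frac{3}{2}}{6} = \frac{1}{6} \left(- \frac{173}{2}\right) = - \frac{173}{12} \approx -14.417$)
$T{\left(P \right)} = \frac{-15 + P}{- \frac{173}{12} + P}$ ($T{\left(P \right)} = \frac{P - 15}{P - \frac{173}{12}} = \frac{-15 + P}{- \frac{173}{12} + P}$)
$\frac{\left(- \frac{76701}{245728} - \frac{125216}{-49002}\right) + T{\left(-358 \right)}}{-713879} = \frac{\left(- \frac{76701}{245728} - \frac{125216}{-49002}\right) + \frac{12 \left(-15 - 358\right)}{-173 + 12 \left(-358\right)}}{-713879} = \left(\left(\left(-76701\right) \frac{1}{245728} - - \frac{62608}{24501}\right) + 12 \frac{1}{-173 - 4296} \left(-373\right)\right) \left(- \frac{1}{713879}\right) = \left(\left(- \frac{76701}{245728} + \frac{62608}{24501}\right) + 12 \frac{1}{-4469} \left(-373\right)\right) \left(- \frac{1}{713879}\right) = \left(\frac{13505287423}{6020581728} + 12 \left(- \frac{1}{4469}\right) \left(-373\right)\right) \left(- \frac{1}{713879}\right) = \left(\frac{13505287423}{6020581728} + \frac{4476}{4469}\right) \left(- \frac{1}{713879}\right) = \frac{87303253307915}{26905979742432} \left(- \frac{1}{713879}\right) = - \frac{87303253307915}{19207613912547613728}$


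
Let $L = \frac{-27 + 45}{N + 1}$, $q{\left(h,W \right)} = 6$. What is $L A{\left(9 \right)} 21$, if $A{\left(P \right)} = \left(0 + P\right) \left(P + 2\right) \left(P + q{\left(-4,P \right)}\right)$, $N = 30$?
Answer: $\frac{561330}{31} \approx 18107.0$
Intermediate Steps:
$L = \frac{18}{31}$ ($L = \frac{-27 + 45}{30 + 1} = \frac{18}{31} \approx 0.58065$)
$A{\left(P \right)} = P \left(2 + P\right) \left(6 + P\right)$ ($A{\left(P \right)} = \left(0 + P\right) \left(P + 2\right) \left(P + 6\right) = P \left(2 + P\right) \left(6 + P\right)$)
$L A{\left(9 \right)} 21 = \frac{18 \cdot 9 \left(12 + 9^{2} + 8 \cdot 9\right)}{31} \cdot 21 = \frac{18 \cdot 9 \left(12 + 81 + 72\right)}{31} \cdot 21 = \frac{18 \cdot 9 \cdot 165}{31} \cdot 21 = \frac{18}{31} \cdot 1485 \cdot 21 = \frac{26730}{31} \cdot 21 = \frac{561330}{31}$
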